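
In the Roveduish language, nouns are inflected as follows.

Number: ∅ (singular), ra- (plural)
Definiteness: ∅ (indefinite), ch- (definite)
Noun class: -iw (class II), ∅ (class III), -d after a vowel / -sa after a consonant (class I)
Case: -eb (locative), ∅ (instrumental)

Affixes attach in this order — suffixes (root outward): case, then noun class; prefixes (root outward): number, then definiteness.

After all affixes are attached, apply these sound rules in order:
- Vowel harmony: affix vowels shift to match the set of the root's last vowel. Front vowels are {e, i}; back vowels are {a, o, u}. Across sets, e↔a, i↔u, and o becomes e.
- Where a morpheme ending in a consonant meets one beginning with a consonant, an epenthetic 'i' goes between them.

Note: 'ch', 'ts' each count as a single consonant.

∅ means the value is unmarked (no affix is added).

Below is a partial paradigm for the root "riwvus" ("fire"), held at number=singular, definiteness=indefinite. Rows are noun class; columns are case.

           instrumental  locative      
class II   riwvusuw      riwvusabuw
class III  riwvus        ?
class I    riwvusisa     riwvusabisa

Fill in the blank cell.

riwvusab

Attach case locative -eb → riwvuseb.
noun class = class III: zero marking, form stays riwvuseb.
number = singular: zero marking, form stays riwvuseb.
definiteness = indefinite: zero marking, form stays riwvuseb.
Apply vowel harmony: riwvuseb → riwvusab.
Epenthesis: no change.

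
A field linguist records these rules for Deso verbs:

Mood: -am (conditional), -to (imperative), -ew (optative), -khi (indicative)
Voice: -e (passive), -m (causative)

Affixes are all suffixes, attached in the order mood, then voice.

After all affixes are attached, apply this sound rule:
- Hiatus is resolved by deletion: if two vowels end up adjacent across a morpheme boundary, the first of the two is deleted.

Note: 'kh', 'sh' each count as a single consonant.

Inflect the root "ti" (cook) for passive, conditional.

tame

Attach mood conditional -am → tiam.
Attach voice passive -e → tiame.
Apply vowel deletion: tiame → tame.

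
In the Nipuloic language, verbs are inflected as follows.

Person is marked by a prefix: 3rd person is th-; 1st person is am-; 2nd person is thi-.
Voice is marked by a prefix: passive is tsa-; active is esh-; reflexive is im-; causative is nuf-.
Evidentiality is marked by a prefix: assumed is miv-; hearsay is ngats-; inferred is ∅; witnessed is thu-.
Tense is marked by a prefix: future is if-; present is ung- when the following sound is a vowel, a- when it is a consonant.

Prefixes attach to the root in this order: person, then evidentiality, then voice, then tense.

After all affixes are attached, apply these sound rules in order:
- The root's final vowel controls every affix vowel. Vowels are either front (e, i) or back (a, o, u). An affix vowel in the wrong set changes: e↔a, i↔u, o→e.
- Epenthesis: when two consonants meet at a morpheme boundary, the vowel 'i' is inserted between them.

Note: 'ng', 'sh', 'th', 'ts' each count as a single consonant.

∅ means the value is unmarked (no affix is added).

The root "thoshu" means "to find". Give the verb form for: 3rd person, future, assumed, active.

ufashimuvithithoshu

Attach person 3rd person th- → ththoshu.
Attach evidentiality assumed miv- → mivththoshu.
Attach voice active esh- → eshmivththoshu.
Attach tense future if- → ifeshmivththoshu.
Apply vowel harmony: ifeshmivththoshu → ufashmuvththoshu.
Apply epenthesis: ufashmuvththoshu → ufashimuvithithoshu.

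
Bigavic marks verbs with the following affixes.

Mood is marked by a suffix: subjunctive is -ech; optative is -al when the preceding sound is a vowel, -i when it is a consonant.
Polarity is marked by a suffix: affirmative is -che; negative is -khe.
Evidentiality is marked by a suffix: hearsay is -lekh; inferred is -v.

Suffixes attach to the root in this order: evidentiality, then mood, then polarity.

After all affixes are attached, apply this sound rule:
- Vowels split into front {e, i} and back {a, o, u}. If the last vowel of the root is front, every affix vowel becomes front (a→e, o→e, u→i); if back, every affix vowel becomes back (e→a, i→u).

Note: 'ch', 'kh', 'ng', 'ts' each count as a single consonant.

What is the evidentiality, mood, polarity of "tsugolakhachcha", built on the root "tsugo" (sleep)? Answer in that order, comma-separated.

Segment: tsugo-lekh-ech-che.
evidentiality: -lekh → hearsay.
mood: -ech → subjunctive.
polarity: -che → affirmative.

hearsay, subjunctive, affirmative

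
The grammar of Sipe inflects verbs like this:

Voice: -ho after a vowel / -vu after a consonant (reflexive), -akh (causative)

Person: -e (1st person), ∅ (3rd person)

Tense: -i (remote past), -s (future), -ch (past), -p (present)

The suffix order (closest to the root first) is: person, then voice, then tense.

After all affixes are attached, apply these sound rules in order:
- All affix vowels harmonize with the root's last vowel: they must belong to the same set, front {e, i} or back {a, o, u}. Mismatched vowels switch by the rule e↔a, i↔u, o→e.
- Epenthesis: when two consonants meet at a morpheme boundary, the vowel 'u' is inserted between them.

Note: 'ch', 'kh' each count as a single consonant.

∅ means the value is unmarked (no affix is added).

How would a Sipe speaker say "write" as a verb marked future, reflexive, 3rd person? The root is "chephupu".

chephupuhos

person = 3rd person: zero marking, form stays chephupu.
Attach voice reflexive -ho (after vowel 'u') → chephupuho.
Attach tense future -s → chephupuhos.
Vowel harmony: no change.
Epenthesis: no change.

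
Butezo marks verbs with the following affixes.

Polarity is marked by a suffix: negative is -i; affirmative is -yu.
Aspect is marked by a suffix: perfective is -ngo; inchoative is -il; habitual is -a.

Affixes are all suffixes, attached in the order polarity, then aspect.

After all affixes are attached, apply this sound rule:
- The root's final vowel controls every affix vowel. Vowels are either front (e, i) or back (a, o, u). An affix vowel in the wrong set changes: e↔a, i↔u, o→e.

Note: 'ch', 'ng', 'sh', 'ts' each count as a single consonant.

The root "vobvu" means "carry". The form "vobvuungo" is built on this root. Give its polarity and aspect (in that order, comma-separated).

Segment: vobvu-i-ngo.
polarity: -i → negative.
aspect: -ngo → perfective.

negative, perfective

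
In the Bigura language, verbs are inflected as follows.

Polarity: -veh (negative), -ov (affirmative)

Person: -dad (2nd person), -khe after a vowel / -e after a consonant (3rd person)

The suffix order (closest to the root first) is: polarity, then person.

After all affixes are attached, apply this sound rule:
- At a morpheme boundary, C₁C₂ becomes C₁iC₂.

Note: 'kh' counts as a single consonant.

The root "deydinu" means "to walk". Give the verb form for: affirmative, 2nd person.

deydinuovidad

Attach polarity affirmative -ov → deydinuov.
Attach person 2nd person -dad → deydinuovdad.
Apply epenthesis: deydinuovdad → deydinuovidad.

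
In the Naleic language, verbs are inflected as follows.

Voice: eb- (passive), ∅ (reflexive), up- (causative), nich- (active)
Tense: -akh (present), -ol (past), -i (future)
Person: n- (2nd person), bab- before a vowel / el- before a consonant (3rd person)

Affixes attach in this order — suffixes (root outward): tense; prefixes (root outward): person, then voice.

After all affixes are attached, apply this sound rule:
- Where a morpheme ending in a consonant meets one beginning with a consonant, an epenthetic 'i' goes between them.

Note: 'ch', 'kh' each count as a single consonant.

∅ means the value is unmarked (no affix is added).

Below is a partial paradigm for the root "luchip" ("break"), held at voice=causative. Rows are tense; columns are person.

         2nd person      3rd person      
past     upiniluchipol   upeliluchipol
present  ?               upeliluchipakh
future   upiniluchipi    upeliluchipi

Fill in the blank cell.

upiniluchipakh

Attach person 2nd person n- → nluchip.
Attach voice causative up- → upnluchip.
Attach tense present -akh → upnluchipakh.
Apply epenthesis: upnluchipakh → upiniluchipakh.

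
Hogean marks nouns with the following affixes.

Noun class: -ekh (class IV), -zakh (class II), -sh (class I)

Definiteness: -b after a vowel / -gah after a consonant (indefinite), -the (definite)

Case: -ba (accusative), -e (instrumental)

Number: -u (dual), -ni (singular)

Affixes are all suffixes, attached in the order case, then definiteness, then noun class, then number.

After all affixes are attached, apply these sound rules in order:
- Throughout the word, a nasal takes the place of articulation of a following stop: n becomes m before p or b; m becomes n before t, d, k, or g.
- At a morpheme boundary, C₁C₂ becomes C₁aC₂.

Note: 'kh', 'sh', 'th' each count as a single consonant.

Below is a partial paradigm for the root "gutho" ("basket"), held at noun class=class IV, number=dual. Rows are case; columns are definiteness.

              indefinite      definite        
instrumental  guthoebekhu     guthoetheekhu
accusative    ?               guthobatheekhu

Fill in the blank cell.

Attach case accusative -ba → guthoba.
Attach definiteness indefinite -b (after vowel 'a') → guthobab.
Attach noun class class IV -ekh → guthobabekh.
Attach number dual -u → guthobabekhu.
Nasal assimilation: no change.
Epenthesis: no change.

guthobabekhu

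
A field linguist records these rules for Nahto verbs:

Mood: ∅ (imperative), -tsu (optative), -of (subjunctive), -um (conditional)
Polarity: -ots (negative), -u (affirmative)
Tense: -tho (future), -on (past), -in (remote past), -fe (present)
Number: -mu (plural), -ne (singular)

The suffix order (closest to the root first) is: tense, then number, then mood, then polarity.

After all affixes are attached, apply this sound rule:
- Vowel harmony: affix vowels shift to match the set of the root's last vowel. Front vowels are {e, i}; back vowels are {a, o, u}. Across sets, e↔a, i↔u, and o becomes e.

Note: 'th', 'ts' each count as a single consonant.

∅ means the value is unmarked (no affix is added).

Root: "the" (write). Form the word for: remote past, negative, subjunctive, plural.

Attach tense remote past -in → thein.
Attach number plural -mu → theinmu.
Attach mood subjunctive -of → theinmuof.
Attach polarity negative -ots → theinmuofots.
Apply vowel harmony: theinmuofots → theinmiefets.

theinmiefets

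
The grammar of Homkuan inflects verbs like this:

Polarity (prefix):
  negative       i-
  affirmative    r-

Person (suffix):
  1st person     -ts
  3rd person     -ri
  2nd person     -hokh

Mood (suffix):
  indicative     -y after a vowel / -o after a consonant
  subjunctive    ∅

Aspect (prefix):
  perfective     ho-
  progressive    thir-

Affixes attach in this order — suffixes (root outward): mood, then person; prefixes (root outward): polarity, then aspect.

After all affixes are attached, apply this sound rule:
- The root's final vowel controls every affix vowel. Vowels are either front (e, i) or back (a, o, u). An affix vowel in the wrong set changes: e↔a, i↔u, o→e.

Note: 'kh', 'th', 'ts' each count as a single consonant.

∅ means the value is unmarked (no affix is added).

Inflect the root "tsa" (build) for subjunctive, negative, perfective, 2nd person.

houtsahokh

mood = subjunctive: zero marking, form stays tsa.
Attach polarity negative i- → itsa.
Attach person 2nd person -hokh → itsahokh.
Attach aspect perfective ho- → hoitsahokh.
Apply vowel harmony: hoitsahokh → houtsahokh.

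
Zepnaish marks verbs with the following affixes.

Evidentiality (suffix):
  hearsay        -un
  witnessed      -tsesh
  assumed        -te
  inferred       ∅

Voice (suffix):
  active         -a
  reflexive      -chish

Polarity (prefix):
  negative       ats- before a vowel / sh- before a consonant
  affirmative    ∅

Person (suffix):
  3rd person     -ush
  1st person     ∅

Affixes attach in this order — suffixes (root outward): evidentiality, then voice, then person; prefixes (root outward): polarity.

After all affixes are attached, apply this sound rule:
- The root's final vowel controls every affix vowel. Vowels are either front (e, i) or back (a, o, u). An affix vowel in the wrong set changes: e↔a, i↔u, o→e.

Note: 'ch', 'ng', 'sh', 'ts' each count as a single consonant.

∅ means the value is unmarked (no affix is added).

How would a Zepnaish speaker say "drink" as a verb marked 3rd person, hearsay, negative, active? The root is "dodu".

Attach evidentiality hearsay -un → doduun.
Attach voice active -a → doduuna.
Attach polarity negative sh- (before consonant 'd') → shdoduuna.
Attach person 3rd person -ush → shdoduunaush.
Vowel harmony: no change.

shdoduunaush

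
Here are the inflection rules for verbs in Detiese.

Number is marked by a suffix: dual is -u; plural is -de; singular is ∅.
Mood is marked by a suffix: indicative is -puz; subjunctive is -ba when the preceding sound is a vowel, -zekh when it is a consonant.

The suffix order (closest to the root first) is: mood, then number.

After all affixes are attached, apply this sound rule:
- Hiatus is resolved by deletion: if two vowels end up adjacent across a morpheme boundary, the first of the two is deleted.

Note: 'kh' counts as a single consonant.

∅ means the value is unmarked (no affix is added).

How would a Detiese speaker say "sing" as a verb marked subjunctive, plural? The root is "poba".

pobabade

Attach mood subjunctive -ba (after vowel 'a') → pobaba.
Attach number plural -de → pobabade.
Vowel deletion: no change.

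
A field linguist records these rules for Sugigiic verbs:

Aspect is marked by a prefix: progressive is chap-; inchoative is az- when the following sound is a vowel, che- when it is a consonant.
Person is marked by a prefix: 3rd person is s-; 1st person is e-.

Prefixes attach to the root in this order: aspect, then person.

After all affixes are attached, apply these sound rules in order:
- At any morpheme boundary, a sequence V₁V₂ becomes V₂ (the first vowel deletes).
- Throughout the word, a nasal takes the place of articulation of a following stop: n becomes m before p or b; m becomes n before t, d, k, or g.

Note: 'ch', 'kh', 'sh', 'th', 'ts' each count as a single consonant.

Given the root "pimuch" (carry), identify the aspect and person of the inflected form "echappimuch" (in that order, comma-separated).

progressive, 1st person

Segment: e-chap-pimuch.
aspect: chap- → progressive.
person: e- → 1st person.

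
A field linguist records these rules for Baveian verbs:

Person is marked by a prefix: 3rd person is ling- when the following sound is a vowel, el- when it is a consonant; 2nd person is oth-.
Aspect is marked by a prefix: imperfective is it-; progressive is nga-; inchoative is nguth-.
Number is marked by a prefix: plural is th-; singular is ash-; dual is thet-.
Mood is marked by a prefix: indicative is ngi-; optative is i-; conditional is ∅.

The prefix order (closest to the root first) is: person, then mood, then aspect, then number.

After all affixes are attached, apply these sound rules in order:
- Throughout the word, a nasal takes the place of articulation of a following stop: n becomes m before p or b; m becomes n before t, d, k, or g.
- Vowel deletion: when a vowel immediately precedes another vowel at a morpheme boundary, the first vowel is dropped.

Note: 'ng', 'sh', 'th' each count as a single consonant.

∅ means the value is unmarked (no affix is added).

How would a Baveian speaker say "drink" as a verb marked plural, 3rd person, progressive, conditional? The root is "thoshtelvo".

Attach person 3rd person el- (before consonant 'th') → elthoshtelvo.
mood = conditional: zero marking, form stays elthoshtelvo.
Attach aspect progressive nga- → ngaelthoshtelvo.
Attach number plural th- → thngaelthoshtelvo.
Nasal assimilation: no change.
Apply vowel deletion: thngaelthoshtelvo → thngelthoshtelvo.

thngelthoshtelvo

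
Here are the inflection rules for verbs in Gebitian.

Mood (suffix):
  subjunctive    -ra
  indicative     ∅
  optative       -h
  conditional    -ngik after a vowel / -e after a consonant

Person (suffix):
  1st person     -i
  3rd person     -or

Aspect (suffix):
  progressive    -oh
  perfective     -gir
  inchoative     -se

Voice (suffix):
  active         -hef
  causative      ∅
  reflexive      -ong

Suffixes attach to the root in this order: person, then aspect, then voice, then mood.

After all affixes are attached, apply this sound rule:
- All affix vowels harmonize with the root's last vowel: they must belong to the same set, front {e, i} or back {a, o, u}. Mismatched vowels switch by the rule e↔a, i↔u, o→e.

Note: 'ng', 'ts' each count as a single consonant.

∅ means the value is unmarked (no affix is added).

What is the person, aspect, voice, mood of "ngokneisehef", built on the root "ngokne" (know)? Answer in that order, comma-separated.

Segment: ngokne-i-se-hef.
person: -i → 1st person.
aspect: -se → inchoative.
voice: -hef → active.
mood: ∅ → indicative.

1st person, inchoative, active, indicative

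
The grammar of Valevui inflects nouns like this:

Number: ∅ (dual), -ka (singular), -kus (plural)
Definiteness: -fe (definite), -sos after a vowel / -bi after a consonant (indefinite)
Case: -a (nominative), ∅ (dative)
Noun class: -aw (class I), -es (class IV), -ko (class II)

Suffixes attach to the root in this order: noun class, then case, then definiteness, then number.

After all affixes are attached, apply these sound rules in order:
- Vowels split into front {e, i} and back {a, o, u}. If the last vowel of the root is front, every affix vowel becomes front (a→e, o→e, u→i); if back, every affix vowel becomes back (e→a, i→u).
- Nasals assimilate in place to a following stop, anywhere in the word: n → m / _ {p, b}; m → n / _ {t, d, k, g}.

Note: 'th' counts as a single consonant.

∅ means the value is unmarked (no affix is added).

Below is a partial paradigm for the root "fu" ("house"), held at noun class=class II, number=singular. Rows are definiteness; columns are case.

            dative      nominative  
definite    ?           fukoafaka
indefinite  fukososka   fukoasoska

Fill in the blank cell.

Attach noun class class II -ko → fuko.
case = dative: zero marking, form stays fuko.
Attach definiteness definite -fe → fukofe.
Attach number singular -ka → fukofeka.
Apply vowel harmony: fukofeka → fukofaka.
Nasal assimilation: no change.

fukofaka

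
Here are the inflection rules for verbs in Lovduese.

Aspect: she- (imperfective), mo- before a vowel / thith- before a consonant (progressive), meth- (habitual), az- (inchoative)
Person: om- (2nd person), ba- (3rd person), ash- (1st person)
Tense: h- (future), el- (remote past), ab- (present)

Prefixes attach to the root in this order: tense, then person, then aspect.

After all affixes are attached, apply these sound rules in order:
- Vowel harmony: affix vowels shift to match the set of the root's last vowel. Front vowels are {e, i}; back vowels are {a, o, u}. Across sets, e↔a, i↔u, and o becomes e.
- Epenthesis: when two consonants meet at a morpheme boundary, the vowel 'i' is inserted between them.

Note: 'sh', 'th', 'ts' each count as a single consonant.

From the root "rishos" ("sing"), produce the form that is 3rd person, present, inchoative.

azibaabirishos

Attach tense present ab- → abrishos.
Attach person 3rd person ba- → baabrishos.
Attach aspect inchoative az- → azbaabrishos.
Vowel harmony: no change.
Apply epenthesis: azbaabrishos → azibaabirishos.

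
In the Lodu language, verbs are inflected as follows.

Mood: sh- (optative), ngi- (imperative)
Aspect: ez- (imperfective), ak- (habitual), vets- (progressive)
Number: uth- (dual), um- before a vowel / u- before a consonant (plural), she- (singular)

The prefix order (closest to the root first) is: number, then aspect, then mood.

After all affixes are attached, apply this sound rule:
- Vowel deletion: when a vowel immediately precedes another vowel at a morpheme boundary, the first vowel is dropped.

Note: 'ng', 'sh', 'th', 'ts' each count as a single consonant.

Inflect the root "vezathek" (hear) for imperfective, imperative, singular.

ngezshevezathek

Attach number singular she- → shevezathek.
Attach aspect imperfective ez- → ezshevezathek.
Attach mood imperative ngi- → ngiezshevezathek.
Apply vowel deletion: ngiezshevezathek → ngezshevezathek.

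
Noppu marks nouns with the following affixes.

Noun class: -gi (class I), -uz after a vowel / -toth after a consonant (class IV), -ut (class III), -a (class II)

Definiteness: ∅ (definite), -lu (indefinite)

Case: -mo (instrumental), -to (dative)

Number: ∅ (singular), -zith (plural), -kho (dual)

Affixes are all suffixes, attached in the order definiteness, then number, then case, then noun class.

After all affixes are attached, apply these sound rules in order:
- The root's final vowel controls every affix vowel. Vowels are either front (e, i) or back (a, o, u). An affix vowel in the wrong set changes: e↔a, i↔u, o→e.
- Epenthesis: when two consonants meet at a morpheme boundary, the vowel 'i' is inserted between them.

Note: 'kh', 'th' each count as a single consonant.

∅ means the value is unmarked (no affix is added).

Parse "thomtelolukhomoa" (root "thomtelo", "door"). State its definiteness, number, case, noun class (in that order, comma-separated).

indefinite, dual, instrumental, class II

Segment: thomtelo-lu-kho-mo-a.
definiteness: -lu → indefinite.
number: -kho → dual.
case: -mo → instrumental.
noun class: -a → class II.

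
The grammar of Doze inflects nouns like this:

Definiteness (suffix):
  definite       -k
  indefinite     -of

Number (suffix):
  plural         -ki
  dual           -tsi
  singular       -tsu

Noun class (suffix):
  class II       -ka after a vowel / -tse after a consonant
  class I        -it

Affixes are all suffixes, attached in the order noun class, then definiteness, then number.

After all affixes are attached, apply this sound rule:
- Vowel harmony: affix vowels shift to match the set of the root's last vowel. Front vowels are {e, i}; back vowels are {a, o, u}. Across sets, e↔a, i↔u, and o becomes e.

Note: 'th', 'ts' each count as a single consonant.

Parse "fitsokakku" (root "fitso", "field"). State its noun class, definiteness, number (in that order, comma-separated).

class II, definite, plural

Segment: fitso-ka-k-ki.
noun class: -ka/tse → class II.
definiteness: -k → definite.
number: -ki → plural.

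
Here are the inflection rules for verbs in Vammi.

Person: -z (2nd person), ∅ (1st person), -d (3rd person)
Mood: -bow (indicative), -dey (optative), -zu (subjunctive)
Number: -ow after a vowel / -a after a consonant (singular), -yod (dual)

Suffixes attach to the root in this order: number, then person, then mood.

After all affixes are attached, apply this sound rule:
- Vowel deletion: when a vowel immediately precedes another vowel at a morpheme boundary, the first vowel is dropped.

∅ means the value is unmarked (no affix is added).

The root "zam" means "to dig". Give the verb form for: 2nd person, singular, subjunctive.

Attach number singular -a (after consonant 'm') → zama.
Attach person 2nd person -z → zamaz.
Attach mood subjunctive -zu → zamazzu.
Vowel deletion: no change.

zamazzu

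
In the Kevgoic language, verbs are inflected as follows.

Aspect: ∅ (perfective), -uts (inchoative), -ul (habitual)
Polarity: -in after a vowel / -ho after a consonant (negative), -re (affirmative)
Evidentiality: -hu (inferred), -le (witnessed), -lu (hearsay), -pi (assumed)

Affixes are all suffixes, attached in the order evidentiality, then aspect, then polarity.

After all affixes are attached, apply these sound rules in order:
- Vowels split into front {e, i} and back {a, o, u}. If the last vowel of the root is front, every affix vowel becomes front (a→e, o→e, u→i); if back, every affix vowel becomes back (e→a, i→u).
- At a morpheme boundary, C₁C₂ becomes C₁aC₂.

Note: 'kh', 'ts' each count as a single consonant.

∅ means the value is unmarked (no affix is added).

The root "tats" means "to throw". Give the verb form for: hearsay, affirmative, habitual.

tatsaluulara

Attach evidentiality hearsay -lu → tatslu.
Attach aspect habitual -ul → tatsluul.
Attach polarity affirmative -re → tatsluulre.
Apply vowel harmony: tatsluulre → tatsluulra.
Apply epenthesis: tatsluulra → tatsaluulara.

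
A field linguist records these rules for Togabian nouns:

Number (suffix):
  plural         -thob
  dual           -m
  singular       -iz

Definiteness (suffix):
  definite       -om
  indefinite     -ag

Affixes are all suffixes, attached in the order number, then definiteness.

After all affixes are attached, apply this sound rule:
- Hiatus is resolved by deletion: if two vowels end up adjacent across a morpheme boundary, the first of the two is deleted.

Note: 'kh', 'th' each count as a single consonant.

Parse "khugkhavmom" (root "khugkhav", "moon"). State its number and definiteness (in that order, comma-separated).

dual, definite

Segment: khugkhav-m-om.
number: -m → dual.
definiteness: -om → definite.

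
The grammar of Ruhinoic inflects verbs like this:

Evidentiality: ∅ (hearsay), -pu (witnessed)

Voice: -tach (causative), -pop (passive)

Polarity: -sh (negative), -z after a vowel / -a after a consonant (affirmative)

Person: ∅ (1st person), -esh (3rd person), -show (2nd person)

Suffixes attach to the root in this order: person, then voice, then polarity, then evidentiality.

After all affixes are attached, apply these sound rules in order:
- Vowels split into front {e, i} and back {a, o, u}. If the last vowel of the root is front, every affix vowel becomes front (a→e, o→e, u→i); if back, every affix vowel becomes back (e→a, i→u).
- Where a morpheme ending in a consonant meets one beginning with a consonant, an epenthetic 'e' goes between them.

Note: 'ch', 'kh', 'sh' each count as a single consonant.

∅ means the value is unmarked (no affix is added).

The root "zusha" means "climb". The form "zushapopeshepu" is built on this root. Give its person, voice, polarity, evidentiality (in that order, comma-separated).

Segment: zusha-pop-sh-pu.
person: ∅ → 1st person.
voice: -pop → passive.
polarity: -sh → negative.
evidentiality: -pu → witnessed.

1st person, passive, negative, witnessed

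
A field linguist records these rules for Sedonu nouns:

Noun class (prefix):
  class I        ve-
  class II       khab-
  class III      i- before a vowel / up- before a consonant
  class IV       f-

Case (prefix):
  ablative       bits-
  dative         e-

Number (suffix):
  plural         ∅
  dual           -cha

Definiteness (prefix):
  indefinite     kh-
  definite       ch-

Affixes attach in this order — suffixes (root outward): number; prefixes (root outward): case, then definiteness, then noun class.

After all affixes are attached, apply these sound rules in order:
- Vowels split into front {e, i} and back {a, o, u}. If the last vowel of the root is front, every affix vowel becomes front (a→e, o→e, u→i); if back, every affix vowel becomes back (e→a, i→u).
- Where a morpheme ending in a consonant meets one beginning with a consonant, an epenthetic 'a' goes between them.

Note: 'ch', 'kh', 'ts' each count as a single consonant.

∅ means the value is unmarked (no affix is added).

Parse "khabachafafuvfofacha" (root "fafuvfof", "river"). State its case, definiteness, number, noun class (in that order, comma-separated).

Segment: khab-ch-e-fafuvfof-cha.
case: e- → dative.
definiteness: ch- → definite.
number: -cha → dual.
noun class: khab- → class II.

dative, definite, dual, class II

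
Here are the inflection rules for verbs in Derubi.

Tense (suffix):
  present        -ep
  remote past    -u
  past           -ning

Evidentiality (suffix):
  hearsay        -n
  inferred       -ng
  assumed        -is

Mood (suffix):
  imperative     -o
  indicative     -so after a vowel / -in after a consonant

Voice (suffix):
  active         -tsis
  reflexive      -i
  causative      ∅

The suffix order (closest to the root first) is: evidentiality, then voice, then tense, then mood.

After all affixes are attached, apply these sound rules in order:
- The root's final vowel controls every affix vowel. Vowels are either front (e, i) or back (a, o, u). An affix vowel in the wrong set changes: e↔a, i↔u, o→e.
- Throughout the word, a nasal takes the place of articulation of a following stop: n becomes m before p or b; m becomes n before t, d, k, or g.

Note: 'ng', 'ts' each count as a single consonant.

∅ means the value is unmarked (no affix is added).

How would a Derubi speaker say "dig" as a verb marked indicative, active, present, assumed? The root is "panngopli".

Attach evidentiality assumed -is → panngopliis.
Attach voice active -tsis → panngopliistsis.
Attach tense present -ep → panngopliistsisep.
Attach mood indicative -in (after consonant 'p') → panngopliistsisepin.
Vowel harmony: no change.
Nasal assimilation: no change.

panngopliistsisepin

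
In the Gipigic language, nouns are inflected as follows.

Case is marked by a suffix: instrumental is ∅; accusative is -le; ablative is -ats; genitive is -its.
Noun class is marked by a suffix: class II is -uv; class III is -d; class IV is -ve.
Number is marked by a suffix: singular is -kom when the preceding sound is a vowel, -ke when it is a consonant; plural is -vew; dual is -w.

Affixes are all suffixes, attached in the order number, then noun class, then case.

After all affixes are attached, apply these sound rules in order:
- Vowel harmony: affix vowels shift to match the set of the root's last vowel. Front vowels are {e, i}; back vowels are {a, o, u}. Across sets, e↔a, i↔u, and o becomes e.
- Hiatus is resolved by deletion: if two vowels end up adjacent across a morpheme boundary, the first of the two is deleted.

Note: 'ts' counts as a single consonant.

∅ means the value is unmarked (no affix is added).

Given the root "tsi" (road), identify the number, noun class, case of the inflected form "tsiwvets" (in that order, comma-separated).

Segment: tsi-w-ve-ats.
number: -w → dual.
noun class: -ve → class IV.
case: -ats → ablative.

dual, class IV, ablative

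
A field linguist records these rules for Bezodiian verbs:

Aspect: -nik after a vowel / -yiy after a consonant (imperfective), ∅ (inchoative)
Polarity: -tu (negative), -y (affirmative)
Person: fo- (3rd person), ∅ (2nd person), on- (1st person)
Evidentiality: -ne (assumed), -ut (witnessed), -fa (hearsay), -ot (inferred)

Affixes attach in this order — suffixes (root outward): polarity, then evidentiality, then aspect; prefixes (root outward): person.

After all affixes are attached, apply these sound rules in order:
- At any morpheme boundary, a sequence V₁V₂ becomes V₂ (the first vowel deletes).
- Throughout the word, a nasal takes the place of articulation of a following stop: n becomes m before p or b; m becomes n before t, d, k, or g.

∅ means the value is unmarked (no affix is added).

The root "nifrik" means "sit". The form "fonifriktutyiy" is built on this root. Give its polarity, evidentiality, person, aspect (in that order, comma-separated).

negative, witnessed, 3rd person, imperfective

Segment: fo-nifrik-tu-ut-yiy.
polarity: -tu → negative.
evidentiality: -ut → witnessed.
person: fo- → 3rd person.
aspect: -nik/yiy → imperfective.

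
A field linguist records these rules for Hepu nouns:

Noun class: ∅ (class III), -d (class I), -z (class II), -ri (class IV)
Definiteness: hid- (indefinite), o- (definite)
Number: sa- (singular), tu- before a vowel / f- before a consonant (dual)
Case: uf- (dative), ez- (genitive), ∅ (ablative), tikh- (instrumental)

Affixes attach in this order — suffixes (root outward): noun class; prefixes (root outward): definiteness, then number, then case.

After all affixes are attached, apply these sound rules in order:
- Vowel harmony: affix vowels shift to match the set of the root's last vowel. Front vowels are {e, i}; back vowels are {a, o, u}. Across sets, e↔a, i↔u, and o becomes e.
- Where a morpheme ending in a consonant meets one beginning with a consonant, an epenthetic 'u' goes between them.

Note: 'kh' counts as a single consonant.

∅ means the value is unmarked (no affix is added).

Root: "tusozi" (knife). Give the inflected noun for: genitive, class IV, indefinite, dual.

ezufuhidutusoziri

Attach definiteness indefinite hid- → hidtusozi.
Attach number dual f- (before consonant 'h') → fhidtusozi.
Attach case genitive ez- → ezfhidtusozi.
Attach noun class class IV -ri → ezfhidtusoziri.
Vowel harmony: no change.
Apply epenthesis: ezfhidtusoziri → ezufuhidutusoziri.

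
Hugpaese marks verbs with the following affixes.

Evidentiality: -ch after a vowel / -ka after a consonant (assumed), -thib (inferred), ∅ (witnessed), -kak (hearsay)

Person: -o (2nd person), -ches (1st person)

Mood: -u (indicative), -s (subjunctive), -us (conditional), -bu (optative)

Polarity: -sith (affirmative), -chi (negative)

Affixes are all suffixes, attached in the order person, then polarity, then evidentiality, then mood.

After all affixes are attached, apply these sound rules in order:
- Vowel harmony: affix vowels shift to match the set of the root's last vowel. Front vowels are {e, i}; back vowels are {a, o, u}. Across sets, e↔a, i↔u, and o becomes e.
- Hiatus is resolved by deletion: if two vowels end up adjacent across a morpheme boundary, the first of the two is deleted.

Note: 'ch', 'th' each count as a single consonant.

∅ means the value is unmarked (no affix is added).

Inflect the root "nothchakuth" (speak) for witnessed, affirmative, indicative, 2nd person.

nothchakuthosuthu

Attach person 2nd person -o → nothchakutho.
Attach polarity affirmative -sith → nothchakuthosith.
evidentiality = witnessed: zero marking, form stays nothchakuthosith.
Attach mood indicative -u → nothchakuthosithu.
Apply vowel harmony: nothchakuthosithu → nothchakuthosuthu.
Vowel deletion: no change.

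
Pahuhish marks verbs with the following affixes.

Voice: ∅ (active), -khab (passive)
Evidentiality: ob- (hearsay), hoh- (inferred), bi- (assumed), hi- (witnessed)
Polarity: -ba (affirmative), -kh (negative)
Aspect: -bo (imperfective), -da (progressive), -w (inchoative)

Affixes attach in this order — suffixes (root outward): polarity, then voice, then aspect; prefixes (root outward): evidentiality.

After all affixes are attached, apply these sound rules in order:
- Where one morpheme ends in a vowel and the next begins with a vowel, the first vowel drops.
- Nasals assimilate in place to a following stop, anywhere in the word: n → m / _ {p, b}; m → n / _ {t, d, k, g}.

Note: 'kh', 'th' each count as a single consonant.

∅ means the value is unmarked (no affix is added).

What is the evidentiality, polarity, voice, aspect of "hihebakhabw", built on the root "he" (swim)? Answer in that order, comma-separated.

Segment: hi-he-ba-khab-w.
evidentiality: hi- → witnessed.
polarity: -ba → affirmative.
voice: -khab → passive.
aspect: -w → inchoative.

witnessed, affirmative, passive, inchoative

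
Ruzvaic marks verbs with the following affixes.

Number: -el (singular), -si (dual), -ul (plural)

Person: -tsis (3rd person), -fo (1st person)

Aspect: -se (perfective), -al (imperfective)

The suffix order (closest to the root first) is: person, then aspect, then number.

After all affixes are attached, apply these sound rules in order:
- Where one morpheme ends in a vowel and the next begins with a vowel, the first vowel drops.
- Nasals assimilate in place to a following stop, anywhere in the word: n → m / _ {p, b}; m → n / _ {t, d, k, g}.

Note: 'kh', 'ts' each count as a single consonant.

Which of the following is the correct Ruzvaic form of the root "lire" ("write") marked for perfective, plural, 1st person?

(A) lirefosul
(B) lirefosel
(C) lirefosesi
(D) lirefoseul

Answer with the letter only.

Attach person 1st person -fo → lirefo.
Attach aspect perfective -se → lirefose.
Attach number plural -ul → lirefoseul.
Apply vowel deletion: lirefoseul → lirefosul.
Nasal assimilation: no change.
So the correct form is lirefosul, option (A).
(D) lirefoseul is wrong: it fails to apply the sound rule(s).
(C) lirefosesi is wrong: it uses dual instead of plural for number.
(B) lirefosel is wrong: it uses singular instead of plural for number.

A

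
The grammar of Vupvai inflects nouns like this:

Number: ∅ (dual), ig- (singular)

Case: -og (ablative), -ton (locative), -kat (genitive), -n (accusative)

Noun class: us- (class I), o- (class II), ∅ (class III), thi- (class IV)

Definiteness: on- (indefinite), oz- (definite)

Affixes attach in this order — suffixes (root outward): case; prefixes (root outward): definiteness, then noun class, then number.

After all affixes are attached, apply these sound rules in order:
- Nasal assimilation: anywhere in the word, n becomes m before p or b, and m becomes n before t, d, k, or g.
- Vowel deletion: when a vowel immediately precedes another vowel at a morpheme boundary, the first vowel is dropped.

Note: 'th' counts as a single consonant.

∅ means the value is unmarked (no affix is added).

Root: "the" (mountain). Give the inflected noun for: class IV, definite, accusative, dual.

thozthen

Attach definiteness definite oz- → ozthe.
Attach noun class class IV thi- → thiozthe.
Attach case accusative -n → thiozthen.
number = dual: zero marking, form stays thiozthen.
Nasal assimilation: no change.
Apply vowel deletion: thiozthen → thozthen.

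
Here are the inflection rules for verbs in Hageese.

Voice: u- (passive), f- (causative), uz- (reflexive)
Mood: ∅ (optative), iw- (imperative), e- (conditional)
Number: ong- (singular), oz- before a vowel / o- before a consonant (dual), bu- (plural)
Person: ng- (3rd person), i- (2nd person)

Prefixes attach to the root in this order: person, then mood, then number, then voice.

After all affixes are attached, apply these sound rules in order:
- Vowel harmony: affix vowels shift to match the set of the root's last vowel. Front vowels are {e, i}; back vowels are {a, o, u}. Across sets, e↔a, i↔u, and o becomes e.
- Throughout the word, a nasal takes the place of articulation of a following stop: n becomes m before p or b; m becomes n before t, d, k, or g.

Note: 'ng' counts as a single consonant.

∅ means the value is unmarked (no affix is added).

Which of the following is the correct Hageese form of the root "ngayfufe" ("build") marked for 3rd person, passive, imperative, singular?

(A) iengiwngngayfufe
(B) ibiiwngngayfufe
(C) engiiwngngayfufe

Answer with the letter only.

Attach person 3rd person ng- → ngngayfufe.
Attach mood imperative iw- → iwngngayfufe.
Attach number singular ong- → ongiwngngayfufe.
Attach voice passive u- → uongiwngngayfufe.
Apply vowel harmony: uongiwngngayfufe → iengiwngngayfufe.
Nasal assimilation: no change.
So the correct form is iengiwngngayfufe, option (A).
(B) ibiiwngngayfufe is wrong: it uses plural instead of singular for number.
(C) engiiwngngayfufe is wrong: it has the affixes in the wrong order.

A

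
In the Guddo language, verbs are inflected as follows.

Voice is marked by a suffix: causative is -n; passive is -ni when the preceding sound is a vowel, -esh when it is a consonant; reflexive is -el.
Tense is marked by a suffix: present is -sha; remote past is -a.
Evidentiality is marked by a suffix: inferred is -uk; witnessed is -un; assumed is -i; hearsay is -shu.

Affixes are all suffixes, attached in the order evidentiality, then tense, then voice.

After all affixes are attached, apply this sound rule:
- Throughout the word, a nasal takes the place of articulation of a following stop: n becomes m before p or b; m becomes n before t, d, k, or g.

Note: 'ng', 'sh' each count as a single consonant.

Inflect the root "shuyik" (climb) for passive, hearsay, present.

Attach evidentiality hearsay -shu → shuyikshu.
Attach tense present -sha → shuyikshusha.
Attach voice passive -ni (after vowel 'a') → shuyikshushani.
Nasal assimilation: no change.

shuyikshushani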